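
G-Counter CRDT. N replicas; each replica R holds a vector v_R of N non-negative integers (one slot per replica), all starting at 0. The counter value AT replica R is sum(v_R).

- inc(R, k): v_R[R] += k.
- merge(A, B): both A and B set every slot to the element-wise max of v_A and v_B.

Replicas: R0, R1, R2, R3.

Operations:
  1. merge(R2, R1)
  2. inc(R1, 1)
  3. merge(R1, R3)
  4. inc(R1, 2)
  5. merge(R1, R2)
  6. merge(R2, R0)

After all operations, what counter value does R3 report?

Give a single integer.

Op 1: merge R2<->R1 -> R2=(0,0,0,0) R1=(0,0,0,0)
Op 2: inc R1 by 1 -> R1=(0,1,0,0) value=1
Op 3: merge R1<->R3 -> R1=(0,1,0,0) R3=(0,1,0,0)
Op 4: inc R1 by 2 -> R1=(0,3,0,0) value=3
Op 5: merge R1<->R2 -> R1=(0,3,0,0) R2=(0,3,0,0)
Op 6: merge R2<->R0 -> R2=(0,3,0,0) R0=(0,3,0,0)

Answer: 1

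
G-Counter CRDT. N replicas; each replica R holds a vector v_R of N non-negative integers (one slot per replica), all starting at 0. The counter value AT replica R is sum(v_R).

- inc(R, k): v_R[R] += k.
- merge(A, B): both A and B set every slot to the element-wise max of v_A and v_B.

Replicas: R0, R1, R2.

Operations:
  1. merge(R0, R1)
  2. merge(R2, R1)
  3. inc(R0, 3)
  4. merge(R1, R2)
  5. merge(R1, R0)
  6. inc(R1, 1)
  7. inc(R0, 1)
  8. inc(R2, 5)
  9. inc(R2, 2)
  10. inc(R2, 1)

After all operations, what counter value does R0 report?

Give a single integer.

Op 1: merge R0<->R1 -> R0=(0,0,0) R1=(0,0,0)
Op 2: merge R2<->R1 -> R2=(0,0,0) R1=(0,0,0)
Op 3: inc R0 by 3 -> R0=(3,0,0) value=3
Op 4: merge R1<->R2 -> R1=(0,0,0) R2=(0,0,0)
Op 5: merge R1<->R0 -> R1=(3,0,0) R0=(3,0,0)
Op 6: inc R1 by 1 -> R1=(3,1,0) value=4
Op 7: inc R0 by 1 -> R0=(4,0,0) value=4
Op 8: inc R2 by 5 -> R2=(0,0,5) value=5
Op 9: inc R2 by 2 -> R2=(0,0,7) value=7
Op 10: inc R2 by 1 -> R2=(0,0,8) value=8

Answer: 4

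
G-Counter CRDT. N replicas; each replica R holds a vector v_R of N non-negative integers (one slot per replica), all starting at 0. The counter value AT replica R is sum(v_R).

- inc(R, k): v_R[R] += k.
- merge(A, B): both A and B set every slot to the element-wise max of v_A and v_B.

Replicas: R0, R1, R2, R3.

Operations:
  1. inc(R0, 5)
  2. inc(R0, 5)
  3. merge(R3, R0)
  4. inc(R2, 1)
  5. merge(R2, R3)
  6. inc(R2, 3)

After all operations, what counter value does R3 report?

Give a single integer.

Op 1: inc R0 by 5 -> R0=(5,0,0,0) value=5
Op 2: inc R0 by 5 -> R0=(10,0,0,0) value=10
Op 3: merge R3<->R0 -> R3=(10,0,0,0) R0=(10,0,0,0)
Op 4: inc R2 by 1 -> R2=(0,0,1,0) value=1
Op 5: merge R2<->R3 -> R2=(10,0,1,0) R3=(10,0,1,0)
Op 6: inc R2 by 3 -> R2=(10,0,4,0) value=14

Answer: 11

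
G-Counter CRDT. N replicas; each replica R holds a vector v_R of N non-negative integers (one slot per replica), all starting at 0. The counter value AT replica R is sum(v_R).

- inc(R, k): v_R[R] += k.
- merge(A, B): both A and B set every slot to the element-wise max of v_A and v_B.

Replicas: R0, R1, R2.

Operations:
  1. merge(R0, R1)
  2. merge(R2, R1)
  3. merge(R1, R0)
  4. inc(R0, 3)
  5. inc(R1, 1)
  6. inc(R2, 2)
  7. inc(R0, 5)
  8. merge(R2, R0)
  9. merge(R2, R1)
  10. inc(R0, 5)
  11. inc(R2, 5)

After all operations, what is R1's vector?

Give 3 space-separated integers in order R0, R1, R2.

Op 1: merge R0<->R1 -> R0=(0,0,0) R1=(0,0,0)
Op 2: merge R2<->R1 -> R2=(0,0,0) R1=(0,0,0)
Op 3: merge R1<->R0 -> R1=(0,0,0) R0=(0,0,0)
Op 4: inc R0 by 3 -> R0=(3,0,0) value=3
Op 5: inc R1 by 1 -> R1=(0,1,0) value=1
Op 6: inc R2 by 2 -> R2=(0,0,2) value=2
Op 7: inc R0 by 5 -> R0=(8,0,0) value=8
Op 8: merge R2<->R0 -> R2=(8,0,2) R0=(8,0,2)
Op 9: merge R2<->R1 -> R2=(8,1,2) R1=(8,1,2)
Op 10: inc R0 by 5 -> R0=(13,0,2) value=15
Op 11: inc R2 by 5 -> R2=(8,1,7) value=16

Answer: 8 1 2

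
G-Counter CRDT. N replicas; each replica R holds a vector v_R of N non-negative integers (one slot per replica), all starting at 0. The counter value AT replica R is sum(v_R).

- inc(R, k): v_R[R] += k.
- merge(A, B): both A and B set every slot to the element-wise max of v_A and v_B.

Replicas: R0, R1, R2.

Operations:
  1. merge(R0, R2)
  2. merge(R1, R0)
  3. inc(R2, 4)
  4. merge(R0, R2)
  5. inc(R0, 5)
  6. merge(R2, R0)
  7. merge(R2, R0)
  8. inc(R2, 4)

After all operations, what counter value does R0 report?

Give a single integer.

Op 1: merge R0<->R2 -> R0=(0,0,0) R2=(0,0,0)
Op 2: merge R1<->R0 -> R1=(0,0,0) R0=(0,0,0)
Op 3: inc R2 by 4 -> R2=(0,0,4) value=4
Op 4: merge R0<->R2 -> R0=(0,0,4) R2=(0,0,4)
Op 5: inc R0 by 5 -> R0=(5,0,4) value=9
Op 6: merge R2<->R0 -> R2=(5,0,4) R0=(5,0,4)
Op 7: merge R2<->R0 -> R2=(5,0,4) R0=(5,0,4)
Op 8: inc R2 by 4 -> R2=(5,0,8) value=13

Answer: 9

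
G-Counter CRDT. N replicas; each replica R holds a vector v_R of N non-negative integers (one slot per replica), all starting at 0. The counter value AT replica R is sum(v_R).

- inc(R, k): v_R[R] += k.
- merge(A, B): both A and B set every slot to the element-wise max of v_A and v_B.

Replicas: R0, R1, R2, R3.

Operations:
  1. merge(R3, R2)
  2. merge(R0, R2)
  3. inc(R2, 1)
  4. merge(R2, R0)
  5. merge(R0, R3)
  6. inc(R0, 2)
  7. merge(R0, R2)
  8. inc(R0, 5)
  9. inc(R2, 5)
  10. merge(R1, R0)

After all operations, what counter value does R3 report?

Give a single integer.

Op 1: merge R3<->R2 -> R3=(0,0,0,0) R2=(0,0,0,0)
Op 2: merge R0<->R2 -> R0=(0,0,0,0) R2=(0,0,0,0)
Op 3: inc R2 by 1 -> R2=(0,0,1,0) value=1
Op 4: merge R2<->R0 -> R2=(0,0,1,0) R0=(0,0,1,0)
Op 5: merge R0<->R3 -> R0=(0,0,1,0) R3=(0,0,1,0)
Op 6: inc R0 by 2 -> R0=(2,0,1,0) value=3
Op 7: merge R0<->R2 -> R0=(2,0,1,0) R2=(2,0,1,0)
Op 8: inc R0 by 5 -> R0=(7,0,1,0) value=8
Op 9: inc R2 by 5 -> R2=(2,0,6,0) value=8
Op 10: merge R1<->R0 -> R1=(7,0,1,0) R0=(7,0,1,0)

Answer: 1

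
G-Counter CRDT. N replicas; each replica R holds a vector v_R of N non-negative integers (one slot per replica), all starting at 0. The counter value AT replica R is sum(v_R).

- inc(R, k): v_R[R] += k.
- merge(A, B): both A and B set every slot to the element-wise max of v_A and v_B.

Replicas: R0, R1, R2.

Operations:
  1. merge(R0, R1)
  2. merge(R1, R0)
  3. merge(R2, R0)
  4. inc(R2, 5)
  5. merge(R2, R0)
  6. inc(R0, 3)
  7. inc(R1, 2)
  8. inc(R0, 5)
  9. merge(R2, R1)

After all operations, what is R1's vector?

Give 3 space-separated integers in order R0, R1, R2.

Answer: 0 2 5

Derivation:
Op 1: merge R0<->R1 -> R0=(0,0,0) R1=(0,0,0)
Op 2: merge R1<->R0 -> R1=(0,0,0) R0=(0,0,0)
Op 3: merge R2<->R0 -> R2=(0,0,0) R0=(0,0,0)
Op 4: inc R2 by 5 -> R2=(0,0,5) value=5
Op 5: merge R2<->R0 -> R2=(0,0,5) R0=(0,0,5)
Op 6: inc R0 by 3 -> R0=(3,0,5) value=8
Op 7: inc R1 by 2 -> R1=(0,2,0) value=2
Op 8: inc R0 by 5 -> R0=(8,0,5) value=13
Op 9: merge R2<->R1 -> R2=(0,2,5) R1=(0,2,5)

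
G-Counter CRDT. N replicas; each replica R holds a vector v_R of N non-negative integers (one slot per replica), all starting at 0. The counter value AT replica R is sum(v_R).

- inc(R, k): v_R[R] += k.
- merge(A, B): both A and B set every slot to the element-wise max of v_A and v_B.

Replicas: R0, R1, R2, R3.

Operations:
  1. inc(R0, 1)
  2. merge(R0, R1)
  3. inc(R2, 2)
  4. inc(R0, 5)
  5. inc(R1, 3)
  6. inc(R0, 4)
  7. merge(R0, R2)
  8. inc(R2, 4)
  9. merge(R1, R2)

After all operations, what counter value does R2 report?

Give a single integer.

Answer: 19

Derivation:
Op 1: inc R0 by 1 -> R0=(1,0,0,0) value=1
Op 2: merge R0<->R1 -> R0=(1,0,0,0) R1=(1,0,0,0)
Op 3: inc R2 by 2 -> R2=(0,0,2,0) value=2
Op 4: inc R0 by 5 -> R0=(6,0,0,0) value=6
Op 5: inc R1 by 3 -> R1=(1,3,0,0) value=4
Op 6: inc R0 by 4 -> R0=(10,0,0,0) value=10
Op 7: merge R0<->R2 -> R0=(10,0,2,0) R2=(10,0,2,0)
Op 8: inc R2 by 4 -> R2=(10,0,6,0) value=16
Op 9: merge R1<->R2 -> R1=(10,3,6,0) R2=(10,3,6,0)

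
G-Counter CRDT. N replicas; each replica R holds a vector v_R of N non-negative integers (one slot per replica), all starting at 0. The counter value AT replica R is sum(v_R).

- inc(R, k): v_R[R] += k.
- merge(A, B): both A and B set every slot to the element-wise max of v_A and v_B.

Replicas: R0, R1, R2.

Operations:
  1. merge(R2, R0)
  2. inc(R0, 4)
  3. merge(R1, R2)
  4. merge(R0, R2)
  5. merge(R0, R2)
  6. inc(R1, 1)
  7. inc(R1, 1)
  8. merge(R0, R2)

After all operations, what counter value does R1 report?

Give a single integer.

Op 1: merge R2<->R0 -> R2=(0,0,0) R0=(0,0,0)
Op 2: inc R0 by 4 -> R0=(4,0,0) value=4
Op 3: merge R1<->R2 -> R1=(0,0,0) R2=(0,0,0)
Op 4: merge R0<->R2 -> R0=(4,0,0) R2=(4,0,0)
Op 5: merge R0<->R2 -> R0=(4,0,0) R2=(4,0,0)
Op 6: inc R1 by 1 -> R1=(0,1,0) value=1
Op 7: inc R1 by 1 -> R1=(0,2,0) value=2
Op 8: merge R0<->R2 -> R0=(4,0,0) R2=(4,0,0)

Answer: 2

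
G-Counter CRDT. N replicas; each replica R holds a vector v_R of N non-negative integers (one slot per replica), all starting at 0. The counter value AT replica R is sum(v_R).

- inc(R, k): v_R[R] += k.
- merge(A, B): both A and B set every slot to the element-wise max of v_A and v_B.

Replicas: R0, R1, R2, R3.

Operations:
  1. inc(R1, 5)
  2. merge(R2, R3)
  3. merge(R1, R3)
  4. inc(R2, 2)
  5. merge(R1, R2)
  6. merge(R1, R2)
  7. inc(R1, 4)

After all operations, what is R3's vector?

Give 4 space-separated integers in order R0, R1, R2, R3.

Answer: 0 5 0 0

Derivation:
Op 1: inc R1 by 5 -> R1=(0,5,0,0) value=5
Op 2: merge R2<->R3 -> R2=(0,0,0,0) R3=(0,0,0,0)
Op 3: merge R1<->R3 -> R1=(0,5,0,0) R3=(0,5,0,0)
Op 4: inc R2 by 2 -> R2=(0,0,2,0) value=2
Op 5: merge R1<->R2 -> R1=(0,5,2,0) R2=(0,5,2,0)
Op 6: merge R1<->R2 -> R1=(0,5,2,0) R2=(0,5,2,0)
Op 7: inc R1 by 4 -> R1=(0,9,2,0) value=11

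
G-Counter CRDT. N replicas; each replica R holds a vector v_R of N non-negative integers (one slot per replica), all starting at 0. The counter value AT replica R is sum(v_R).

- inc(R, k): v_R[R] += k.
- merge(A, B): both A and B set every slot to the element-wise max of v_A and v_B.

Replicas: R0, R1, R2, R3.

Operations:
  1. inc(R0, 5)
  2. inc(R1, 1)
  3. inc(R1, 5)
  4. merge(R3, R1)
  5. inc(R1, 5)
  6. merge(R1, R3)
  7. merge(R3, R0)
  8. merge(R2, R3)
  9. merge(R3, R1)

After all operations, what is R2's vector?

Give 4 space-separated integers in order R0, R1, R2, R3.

Op 1: inc R0 by 5 -> R0=(5,0,0,0) value=5
Op 2: inc R1 by 1 -> R1=(0,1,0,0) value=1
Op 3: inc R1 by 5 -> R1=(0,6,0,0) value=6
Op 4: merge R3<->R1 -> R3=(0,6,0,0) R1=(0,6,0,0)
Op 5: inc R1 by 5 -> R1=(0,11,0,0) value=11
Op 6: merge R1<->R3 -> R1=(0,11,0,0) R3=(0,11,0,0)
Op 7: merge R3<->R0 -> R3=(5,11,0,0) R0=(5,11,0,0)
Op 8: merge R2<->R3 -> R2=(5,11,0,0) R3=(5,11,0,0)
Op 9: merge R3<->R1 -> R3=(5,11,0,0) R1=(5,11,0,0)

Answer: 5 11 0 0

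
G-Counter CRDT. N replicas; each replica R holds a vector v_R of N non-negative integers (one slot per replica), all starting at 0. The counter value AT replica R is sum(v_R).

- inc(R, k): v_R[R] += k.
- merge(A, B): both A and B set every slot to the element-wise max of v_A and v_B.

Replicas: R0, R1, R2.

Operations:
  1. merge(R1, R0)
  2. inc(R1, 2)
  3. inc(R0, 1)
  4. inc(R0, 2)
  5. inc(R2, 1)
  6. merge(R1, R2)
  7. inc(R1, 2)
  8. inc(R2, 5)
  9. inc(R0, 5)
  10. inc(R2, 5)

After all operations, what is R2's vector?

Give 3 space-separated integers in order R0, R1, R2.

Op 1: merge R1<->R0 -> R1=(0,0,0) R0=(0,0,0)
Op 2: inc R1 by 2 -> R1=(0,2,0) value=2
Op 3: inc R0 by 1 -> R0=(1,0,0) value=1
Op 4: inc R0 by 2 -> R0=(3,0,0) value=3
Op 5: inc R2 by 1 -> R2=(0,0,1) value=1
Op 6: merge R1<->R2 -> R1=(0,2,1) R2=(0,2,1)
Op 7: inc R1 by 2 -> R1=(0,4,1) value=5
Op 8: inc R2 by 5 -> R2=(0,2,6) value=8
Op 9: inc R0 by 5 -> R0=(8,0,0) value=8
Op 10: inc R2 by 5 -> R2=(0,2,11) value=13

Answer: 0 2 11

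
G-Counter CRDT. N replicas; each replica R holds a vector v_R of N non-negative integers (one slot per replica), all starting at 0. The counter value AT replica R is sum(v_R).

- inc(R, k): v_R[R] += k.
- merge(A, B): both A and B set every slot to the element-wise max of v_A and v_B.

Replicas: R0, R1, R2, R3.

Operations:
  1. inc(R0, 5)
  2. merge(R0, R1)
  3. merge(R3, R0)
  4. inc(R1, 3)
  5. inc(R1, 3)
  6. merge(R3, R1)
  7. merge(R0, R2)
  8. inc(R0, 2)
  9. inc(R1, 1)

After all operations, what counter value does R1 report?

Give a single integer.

Answer: 12

Derivation:
Op 1: inc R0 by 5 -> R0=(5,0,0,0) value=5
Op 2: merge R0<->R1 -> R0=(5,0,0,0) R1=(5,0,0,0)
Op 3: merge R3<->R0 -> R3=(5,0,0,0) R0=(5,0,0,0)
Op 4: inc R1 by 3 -> R1=(5,3,0,0) value=8
Op 5: inc R1 by 3 -> R1=(5,6,0,0) value=11
Op 6: merge R3<->R1 -> R3=(5,6,0,0) R1=(5,6,0,0)
Op 7: merge R0<->R2 -> R0=(5,0,0,0) R2=(5,0,0,0)
Op 8: inc R0 by 2 -> R0=(7,0,0,0) value=7
Op 9: inc R1 by 1 -> R1=(5,7,0,0) value=12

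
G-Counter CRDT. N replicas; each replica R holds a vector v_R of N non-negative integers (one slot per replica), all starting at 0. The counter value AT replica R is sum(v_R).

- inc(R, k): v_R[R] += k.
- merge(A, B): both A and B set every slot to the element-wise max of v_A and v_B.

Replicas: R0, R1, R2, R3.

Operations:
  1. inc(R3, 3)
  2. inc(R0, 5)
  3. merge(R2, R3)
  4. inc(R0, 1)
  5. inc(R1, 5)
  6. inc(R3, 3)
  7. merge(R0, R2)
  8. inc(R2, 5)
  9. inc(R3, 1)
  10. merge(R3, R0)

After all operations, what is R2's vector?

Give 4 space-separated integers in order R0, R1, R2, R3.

Answer: 6 0 5 3

Derivation:
Op 1: inc R3 by 3 -> R3=(0,0,0,3) value=3
Op 2: inc R0 by 5 -> R0=(5,0,0,0) value=5
Op 3: merge R2<->R3 -> R2=(0,0,0,3) R3=(0,0,0,3)
Op 4: inc R0 by 1 -> R0=(6,0,0,0) value=6
Op 5: inc R1 by 5 -> R1=(0,5,0,0) value=5
Op 6: inc R3 by 3 -> R3=(0,0,0,6) value=6
Op 7: merge R0<->R2 -> R0=(6,0,0,3) R2=(6,0,0,3)
Op 8: inc R2 by 5 -> R2=(6,0,5,3) value=14
Op 9: inc R3 by 1 -> R3=(0,0,0,7) value=7
Op 10: merge R3<->R0 -> R3=(6,0,0,7) R0=(6,0,0,7)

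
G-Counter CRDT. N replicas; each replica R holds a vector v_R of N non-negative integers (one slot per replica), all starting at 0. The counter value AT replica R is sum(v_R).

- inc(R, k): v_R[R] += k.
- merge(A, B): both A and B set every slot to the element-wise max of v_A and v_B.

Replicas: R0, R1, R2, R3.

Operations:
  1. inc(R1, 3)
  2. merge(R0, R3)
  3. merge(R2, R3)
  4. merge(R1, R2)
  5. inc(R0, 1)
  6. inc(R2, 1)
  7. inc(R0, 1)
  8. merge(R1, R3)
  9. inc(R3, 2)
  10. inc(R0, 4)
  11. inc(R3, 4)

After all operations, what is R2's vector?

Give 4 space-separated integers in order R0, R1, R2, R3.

Op 1: inc R1 by 3 -> R1=(0,3,0,0) value=3
Op 2: merge R0<->R3 -> R0=(0,0,0,0) R3=(0,0,0,0)
Op 3: merge R2<->R3 -> R2=(0,0,0,0) R3=(0,0,0,0)
Op 4: merge R1<->R2 -> R1=(0,3,0,0) R2=(0,3,0,0)
Op 5: inc R0 by 1 -> R0=(1,0,0,0) value=1
Op 6: inc R2 by 1 -> R2=(0,3,1,0) value=4
Op 7: inc R0 by 1 -> R0=(2,0,0,0) value=2
Op 8: merge R1<->R3 -> R1=(0,3,0,0) R3=(0,3,0,0)
Op 9: inc R3 by 2 -> R3=(0,3,0,2) value=5
Op 10: inc R0 by 4 -> R0=(6,0,0,0) value=6
Op 11: inc R3 by 4 -> R3=(0,3,0,6) value=9

Answer: 0 3 1 0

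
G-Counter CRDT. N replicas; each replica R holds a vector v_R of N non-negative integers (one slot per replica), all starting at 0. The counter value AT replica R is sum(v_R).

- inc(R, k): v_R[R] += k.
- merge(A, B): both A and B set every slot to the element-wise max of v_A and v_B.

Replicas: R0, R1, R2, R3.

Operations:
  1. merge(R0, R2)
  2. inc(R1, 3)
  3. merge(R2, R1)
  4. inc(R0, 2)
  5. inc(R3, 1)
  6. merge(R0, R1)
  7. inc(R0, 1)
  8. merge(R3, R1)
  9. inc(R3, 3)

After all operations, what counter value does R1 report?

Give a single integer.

Op 1: merge R0<->R2 -> R0=(0,0,0,0) R2=(0,0,0,0)
Op 2: inc R1 by 3 -> R1=(0,3,0,0) value=3
Op 3: merge R2<->R1 -> R2=(0,3,0,0) R1=(0,3,0,0)
Op 4: inc R0 by 2 -> R0=(2,0,0,0) value=2
Op 5: inc R3 by 1 -> R3=(0,0,0,1) value=1
Op 6: merge R0<->R1 -> R0=(2,3,0,0) R1=(2,3,0,0)
Op 7: inc R0 by 1 -> R0=(3,3,0,0) value=6
Op 8: merge R3<->R1 -> R3=(2,3,0,1) R1=(2,3,0,1)
Op 9: inc R3 by 3 -> R3=(2,3,0,4) value=9

Answer: 6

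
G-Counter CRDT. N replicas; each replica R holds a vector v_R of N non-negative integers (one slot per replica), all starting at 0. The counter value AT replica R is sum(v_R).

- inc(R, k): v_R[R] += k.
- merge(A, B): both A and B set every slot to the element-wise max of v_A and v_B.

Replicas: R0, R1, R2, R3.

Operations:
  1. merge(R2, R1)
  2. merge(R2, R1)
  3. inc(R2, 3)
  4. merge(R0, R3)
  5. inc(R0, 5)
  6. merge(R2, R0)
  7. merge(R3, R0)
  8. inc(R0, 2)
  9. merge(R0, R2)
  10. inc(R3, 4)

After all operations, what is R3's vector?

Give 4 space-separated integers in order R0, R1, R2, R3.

Answer: 5 0 3 4

Derivation:
Op 1: merge R2<->R1 -> R2=(0,0,0,0) R1=(0,0,0,0)
Op 2: merge R2<->R1 -> R2=(0,0,0,0) R1=(0,0,0,0)
Op 3: inc R2 by 3 -> R2=(0,0,3,0) value=3
Op 4: merge R0<->R3 -> R0=(0,0,0,0) R3=(0,0,0,0)
Op 5: inc R0 by 5 -> R0=(5,0,0,0) value=5
Op 6: merge R2<->R0 -> R2=(5,0,3,0) R0=(5,0,3,0)
Op 7: merge R3<->R0 -> R3=(5,0,3,0) R0=(5,0,3,0)
Op 8: inc R0 by 2 -> R0=(7,0,3,0) value=10
Op 9: merge R0<->R2 -> R0=(7,0,3,0) R2=(7,0,3,0)
Op 10: inc R3 by 4 -> R3=(5,0,3,4) value=12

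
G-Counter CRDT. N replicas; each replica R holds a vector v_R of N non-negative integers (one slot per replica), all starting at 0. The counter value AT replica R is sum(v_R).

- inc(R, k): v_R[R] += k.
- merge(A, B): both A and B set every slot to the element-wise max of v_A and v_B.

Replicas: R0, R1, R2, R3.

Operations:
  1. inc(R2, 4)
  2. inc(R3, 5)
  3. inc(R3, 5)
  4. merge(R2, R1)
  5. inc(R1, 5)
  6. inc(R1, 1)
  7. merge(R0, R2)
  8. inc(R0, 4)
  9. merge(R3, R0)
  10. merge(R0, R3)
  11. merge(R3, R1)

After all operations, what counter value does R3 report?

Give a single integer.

Answer: 24

Derivation:
Op 1: inc R2 by 4 -> R2=(0,0,4,0) value=4
Op 2: inc R3 by 5 -> R3=(0,0,0,5) value=5
Op 3: inc R3 by 5 -> R3=(0,0,0,10) value=10
Op 4: merge R2<->R1 -> R2=(0,0,4,0) R1=(0,0,4,0)
Op 5: inc R1 by 5 -> R1=(0,5,4,0) value=9
Op 6: inc R1 by 1 -> R1=(0,6,4,0) value=10
Op 7: merge R0<->R2 -> R0=(0,0,4,0) R2=(0,0,4,0)
Op 8: inc R0 by 4 -> R0=(4,0,4,0) value=8
Op 9: merge R3<->R0 -> R3=(4,0,4,10) R0=(4,0,4,10)
Op 10: merge R0<->R3 -> R0=(4,0,4,10) R3=(4,0,4,10)
Op 11: merge R3<->R1 -> R3=(4,6,4,10) R1=(4,6,4,10)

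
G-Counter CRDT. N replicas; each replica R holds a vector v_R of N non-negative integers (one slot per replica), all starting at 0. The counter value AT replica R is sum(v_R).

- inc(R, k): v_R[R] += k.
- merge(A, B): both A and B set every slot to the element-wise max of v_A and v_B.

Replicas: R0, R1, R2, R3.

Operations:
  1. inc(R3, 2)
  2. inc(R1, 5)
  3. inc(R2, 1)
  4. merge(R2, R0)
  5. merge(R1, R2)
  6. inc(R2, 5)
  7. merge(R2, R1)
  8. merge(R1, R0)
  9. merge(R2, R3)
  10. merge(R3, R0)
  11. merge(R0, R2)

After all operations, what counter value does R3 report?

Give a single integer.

Answer: 13

Derivation:
Op 1: inc R3 by 2 -> R3=(0,0,0,2) value=2
Op 2: inc R1 by 5 -> R1=(0,5,0,0) value=5
Op 3: inc R2 by 1 -> R2=(0,0,1,0) value=1
Op 4: merge R2<->R0 -> R2=(0,0,1,0) R0=(0,0,1,0)
Op 5: merge R1<->R2 -> R1=(0,5,1,0) R2=(0,5,1,0)
Op 6: inc R2 by 5 -> R2=(0,5,6,0) value=11
Op 7: merge R2<->R1 -> R2=(0,5,6,0) R1=(0,5,6,0)
Op 8: merge R1<->R0 -> R1=(0,5,6,0) R0=(0,5,6,0)
Op 9: merge R2<->R3 -> R2=(0,5,6,2) R3=(0,5,6,2)
Op 10: merge R3<->R0 -> R3=(0,5,6,2) R0=(0,5,6,2)
Op 11: merge R0<->R2 -> R0=(0,5,6,2) R2=(0,5,6,2)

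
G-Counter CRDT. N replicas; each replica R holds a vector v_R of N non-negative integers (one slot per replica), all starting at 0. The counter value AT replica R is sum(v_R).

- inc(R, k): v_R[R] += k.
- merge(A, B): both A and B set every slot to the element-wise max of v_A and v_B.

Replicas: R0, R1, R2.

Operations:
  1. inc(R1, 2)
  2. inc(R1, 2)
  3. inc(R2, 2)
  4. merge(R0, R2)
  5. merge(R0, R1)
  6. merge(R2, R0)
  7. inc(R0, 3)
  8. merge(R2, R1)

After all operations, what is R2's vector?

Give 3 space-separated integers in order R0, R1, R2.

Op 1: inc R1 by 2 -> R1=(0,2,0) value=2
Op 2: inc R1 by 2 -> R1=(0,4,0) value=4
Op 3: inc R2 by 2 -> R2=(0,0,2) value=2
Op 4: merge R0<->R2 -> R0=(0,0,2) R2=(0,0,2)
Op 5: merge R0<->R1 -> R0=(0,4,2) R1=(0,4,2)
Op 6: merge R2<->R0 -> R2=(0,4,2) R0=(0,4,2)
Op 7: inc R0 by 3 -> R0=(3,4,2) value=9
Op 8: merge R2<->R1 -> R2=(0,4,2) R1=(0,4,2)

Answer: 0 4 2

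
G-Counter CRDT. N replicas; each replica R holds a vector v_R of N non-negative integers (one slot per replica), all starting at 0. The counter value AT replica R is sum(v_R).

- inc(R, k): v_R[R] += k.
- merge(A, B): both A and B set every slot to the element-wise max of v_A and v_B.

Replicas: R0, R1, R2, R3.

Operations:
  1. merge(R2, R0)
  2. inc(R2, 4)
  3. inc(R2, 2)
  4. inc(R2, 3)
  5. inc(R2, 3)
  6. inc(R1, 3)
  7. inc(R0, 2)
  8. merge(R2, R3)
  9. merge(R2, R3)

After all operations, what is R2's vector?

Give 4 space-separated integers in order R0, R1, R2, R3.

Answer: 0 0 12 0

Derivation:
Op 1: merge R2<->R0 -> R2=(0,0,0,0) R0=(0,0,0,0)
Op 2: inc R2 by 4 -> R2=(0,0,4,0) value=4
Op 3: inc R2 by 2 -> R2=(0,0,6,0) value=6
Op 4: inc R2 by 3 -> R2=(0,0,9,0) value=9
Op 5: inc R2 by 3 -> R2=(0,0,12,0) value=12
Op 6: inc R1 by 3 -> R1=(0,3,0,0) value=3
Op 7: inc R0 by 2 -> R0=(2,0,0,0) value=2
Op 8: merge R2<->R3 -> R2=(0,0,12,0) R3=(0,0,12,0)
Op 9: merge R2<->R3 -> R2=(0,0,12,0) R3=(0,0,12,0)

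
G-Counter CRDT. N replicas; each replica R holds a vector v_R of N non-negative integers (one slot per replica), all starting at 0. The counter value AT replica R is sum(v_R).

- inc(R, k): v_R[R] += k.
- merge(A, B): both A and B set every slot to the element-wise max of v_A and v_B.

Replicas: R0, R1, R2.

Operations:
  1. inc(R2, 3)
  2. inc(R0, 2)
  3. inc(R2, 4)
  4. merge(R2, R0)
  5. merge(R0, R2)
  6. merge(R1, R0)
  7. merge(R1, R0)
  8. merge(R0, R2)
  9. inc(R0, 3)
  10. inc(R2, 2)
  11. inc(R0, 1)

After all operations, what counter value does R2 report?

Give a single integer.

Op 1: inc R2 by 3 -> R2=(0,0,3) value=3
Op 2: inc R0 by 2 -> R0=(2,0,0) value=2
Op 3: inc R2 by 4 -> R2=(0,0,7) value=7
Op 4: merge R2<->R0 -> R2=(2,0,7) R0=(2,0,7)
Op 5: merge R0<->R2 -> R0=(2,0,7) R2=(2,0,7)
Op 6: merge R1<->R0 -> R1=(2,0,7) R0=(2,0,7)
Op 7: merge R1<->R0 -> R1=(2,0,7) R0=(2,0,7)
Op 8: merge R0<->R2 -> R0=(2,0,7) R2=(2,0,7)
Op 9: inc R0 by 3 -> R0=(5,0,7) value=12
Op 10: inc R2 by 2 -> R2=(2,0,9) value=11
Op 11: inc R0 by 1 -> R0=(6,0,7) value=13

Answer: 11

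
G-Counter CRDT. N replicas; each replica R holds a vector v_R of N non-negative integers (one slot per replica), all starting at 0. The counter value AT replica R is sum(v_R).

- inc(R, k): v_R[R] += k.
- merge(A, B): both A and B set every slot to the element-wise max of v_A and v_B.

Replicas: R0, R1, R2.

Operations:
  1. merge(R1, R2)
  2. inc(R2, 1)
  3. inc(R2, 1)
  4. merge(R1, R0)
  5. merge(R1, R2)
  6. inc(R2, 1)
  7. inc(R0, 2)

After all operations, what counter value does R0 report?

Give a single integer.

Op 1: merge R1<->R2 -> R1=(0,0,0) R2=(0,0,0)
Op 2: inc R2 by 1 -> R2=(0,0,1) value=1
Op 3: inc R2 by 1 -> R2=(0,0,2) value=2
Op 4: merge R1<->R0 -> R1=(0,0,0) R0=(0,0,0)
Op 5: merge R1<->R2 -> R1=(0,0,2) R2=(0,0,2)
Op 6: inc R2 by 1 -> R2=(0,0,3) value=3
Op 7: inc R0 by 2 -> R0=(2,0,0) value=2

Answer: 2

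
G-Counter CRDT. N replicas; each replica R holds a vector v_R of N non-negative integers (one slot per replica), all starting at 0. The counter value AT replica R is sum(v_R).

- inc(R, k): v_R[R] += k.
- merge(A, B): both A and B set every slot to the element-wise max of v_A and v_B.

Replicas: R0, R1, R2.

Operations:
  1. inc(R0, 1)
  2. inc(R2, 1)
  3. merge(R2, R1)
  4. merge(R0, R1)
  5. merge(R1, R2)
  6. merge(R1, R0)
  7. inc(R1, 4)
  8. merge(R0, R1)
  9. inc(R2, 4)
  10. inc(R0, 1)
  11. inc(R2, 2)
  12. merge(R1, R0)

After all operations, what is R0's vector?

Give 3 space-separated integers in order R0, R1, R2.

Op 1: inc R0 by 1 -> R0=(1,0,0) value=1
Op 2: inc R2 by 1 -> R2=(0,0,1) value=1
Op 3: merge R2<->R1 -> R2=(0,0,1) R1=(0,0,1)
Op 4: merge R0<->R1 -> R0=(1,0,1) R1=(1,0,1)
Op 5: merge R1<->R2 -> R1=(1,0,1) R2=(1,0,1)
Op 6: merge R1<->R0 -> R1=(1,0,1) R0=(1,0,1)
Op 7: inc R1 by 4 -> R1=(1,4,1) value=6
Op 8: merge R0<->R1 -> R0=(1,4,1) R1=(1,4,1)
Op 9: inc R2 by 4 -> R2=(1,0,5) value=6
Op 10: inc R0 by 1 -> R0=(2,4,1) value=7
Op 11: inc R2 by 2 -> R2=(1,0,7) value=8
Op 12: merge R1<->R0 -> R1=(2,4,1) R0=(2,4,1)

Answer: 2 4 1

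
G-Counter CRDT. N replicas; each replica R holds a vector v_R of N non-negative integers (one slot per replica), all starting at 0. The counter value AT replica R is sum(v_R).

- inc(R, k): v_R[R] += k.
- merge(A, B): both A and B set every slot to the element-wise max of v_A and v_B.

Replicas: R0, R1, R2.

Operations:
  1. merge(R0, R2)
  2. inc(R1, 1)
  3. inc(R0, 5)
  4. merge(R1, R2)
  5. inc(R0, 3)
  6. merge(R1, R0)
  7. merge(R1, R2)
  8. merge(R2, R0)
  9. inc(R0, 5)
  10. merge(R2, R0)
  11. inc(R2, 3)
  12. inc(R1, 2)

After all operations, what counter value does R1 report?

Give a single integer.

Answer: 11

Derivation:
Op 1: merge R0<->R2 -> R0=(0,0,0) R2=(0,0,0)
Op 2: inc R1 by 1 -> R1=(0,1,0) value=1
Op 3: inc R0 by 5 -> R0=(5,0,0) value=5
Op 4: merge R1<->R2 -> R1=(0,1,0) R2=(0,1,0)
Op 5: inc R0 by 3 -> R0=(8,0,0) value=8
Op 6: merge R1<->R0 -> R1=(8,1,0) R0=(8,1,0)
Op 7: merge R1<->R2 -> R1=(8,1,0) R2=(8,1,0)
Op 8: merge R2<->R0 -> R2=(8,1,0) R0=(8,1,0)
Op 9: inc R0 by 5 -> R0=(13,1,0) value=14
Op 10: merge R2<->R0 -> R2=(13,1,0) R0=(13,1,0)
Op 11: inc R2 by 3 -> R2=(13,1,3) value=17
Op 12: inc R1 by 2 -> R1=(8,3,0) value=11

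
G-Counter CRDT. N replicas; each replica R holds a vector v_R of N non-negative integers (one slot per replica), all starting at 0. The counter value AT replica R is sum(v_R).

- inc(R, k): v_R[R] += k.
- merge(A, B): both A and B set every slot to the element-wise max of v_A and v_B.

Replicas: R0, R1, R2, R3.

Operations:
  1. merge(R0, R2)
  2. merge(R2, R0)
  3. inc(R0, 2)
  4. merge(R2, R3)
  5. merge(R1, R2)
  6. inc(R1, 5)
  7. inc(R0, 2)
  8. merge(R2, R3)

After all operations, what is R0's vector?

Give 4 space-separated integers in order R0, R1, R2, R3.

Op 1: merge R0<->R2 -> R0=(0,0,0,0) R2=(0,0,0,0)
Op 2: merge R2<->R0 -> R2=(0,0,0,0) R0=(0,0,0,0)
Op 3: inc R0 by 2 -> R0=(2,0,0,0) value=2
Op 4: merge R2<->R3 -> R2=(0,0,0,0) R3=(0,0,0,0)
Op 5: merge R1<->R2 -> R1=(0,0,0,0) R2=(0,0,0,0)
Op 6: inc R1 by 5 -> R1=(0,5,0,0) value=5
Op 7: inc R0 by 2 -> R0=(4,0,0,0) value=4
Op 8: merge R2<->R3 -> R2=(0,0,0,0) R3=(0,0,0,0)

Answer: 4 0 0 0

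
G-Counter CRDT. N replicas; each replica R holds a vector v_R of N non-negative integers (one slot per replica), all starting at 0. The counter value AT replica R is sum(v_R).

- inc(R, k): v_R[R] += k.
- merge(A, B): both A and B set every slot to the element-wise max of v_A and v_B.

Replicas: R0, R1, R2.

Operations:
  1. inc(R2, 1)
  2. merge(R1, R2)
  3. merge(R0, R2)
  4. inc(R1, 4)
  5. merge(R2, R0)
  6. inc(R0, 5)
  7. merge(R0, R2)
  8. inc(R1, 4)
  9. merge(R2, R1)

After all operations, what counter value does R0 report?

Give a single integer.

Op 1: inc R2 by 1 -> R2=(0,0,1) value=1
Op 2: merge R1<->R2 -> R1=(0,0,1) R2=(0,0,1)
Op 3: merge R0<->R2 -> R0=(0,0,1) R2=(0,0,1)
Op 4: inc R1 by 4 -> R1=(0,4,1) value=5
Op 5: merge R2<->R0 -> R2=(0,0,1) R0=(0,0,1)
Op 6: inc R0 by 5 -> R0=(5,0,1) value=6
Op 7: merge R0<->R2 -> R0=(5,0,1) R2=(5,0,1)
Op 8: inc R1 by 4 -> R1=(0,8,1) value=9
Op 9: merge R2<->R1 -> R2=(5,8,1) R1=(5,8,1)

Answer: 6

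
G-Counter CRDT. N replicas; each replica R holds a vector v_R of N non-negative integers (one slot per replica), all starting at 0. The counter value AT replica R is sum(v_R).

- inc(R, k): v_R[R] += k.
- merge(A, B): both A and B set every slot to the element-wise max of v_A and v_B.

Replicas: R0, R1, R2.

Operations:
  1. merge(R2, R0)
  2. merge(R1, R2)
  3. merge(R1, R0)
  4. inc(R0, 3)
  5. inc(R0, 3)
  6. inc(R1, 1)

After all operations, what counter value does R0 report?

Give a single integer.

Answer: 6

Derivation:
Op 1: merge R2<->R0 -> R2=(0,0,0) R0=(0,0,0)
Op 2: merge R1<->R2 -> R1=(0,0,0) R2=(0,0,0)
Op 3: merge R1<->R0 -> R1=(0,0,0) R0=(0,0,0)
Op 4: inc R0 by 3 -> R0=(3,0,0) value=3
Op 5: inc R0 by 3 -> R0=(6,0,0) value=6
Op 6: inc R1 by 1 -> R1=(0,1,0) value=1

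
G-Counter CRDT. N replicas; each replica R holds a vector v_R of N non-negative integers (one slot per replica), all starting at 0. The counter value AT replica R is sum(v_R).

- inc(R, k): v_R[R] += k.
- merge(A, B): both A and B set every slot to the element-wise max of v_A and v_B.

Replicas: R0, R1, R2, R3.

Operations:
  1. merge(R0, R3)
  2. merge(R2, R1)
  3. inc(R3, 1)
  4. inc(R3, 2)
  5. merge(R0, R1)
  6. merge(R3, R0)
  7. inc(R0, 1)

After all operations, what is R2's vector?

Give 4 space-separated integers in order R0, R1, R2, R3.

Answer: 0 0 0 0

Derivation:
Op 1: merge R0<->R3 -> R0=(0,0,0,0) R3=(0,0,0,0)
Op 2: merge R2<->R1 -> R2=(0,0,0,0) R1=(0,0,0,0)
Op 3: inc R3 by 1 -> R3=(0,0,0,1) value=1
Op 4: inc R3 by 2 -> R3=(0,0,0,3) value=3
Op 5: merge R0<->R1 -> R0=(0,0,0,0) R1=(0,0,0,0)
Op 6: merge R3<->R0 -> R3=(0,0,0,3) R0=(0,0,0,3)
Op 7: inc R0 by 1 -> R0=(1,0,0,3) value=4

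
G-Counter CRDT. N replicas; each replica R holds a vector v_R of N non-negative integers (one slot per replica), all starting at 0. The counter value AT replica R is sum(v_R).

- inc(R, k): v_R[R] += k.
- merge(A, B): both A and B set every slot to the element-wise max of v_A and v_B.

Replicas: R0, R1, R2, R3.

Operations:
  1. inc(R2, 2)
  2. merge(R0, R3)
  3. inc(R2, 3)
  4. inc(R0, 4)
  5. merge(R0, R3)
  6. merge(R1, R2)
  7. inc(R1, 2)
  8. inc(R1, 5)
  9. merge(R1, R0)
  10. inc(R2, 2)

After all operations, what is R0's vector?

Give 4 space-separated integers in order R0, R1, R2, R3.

Op 1: inc R2 by 2 -> R2=(0,0,2,0) value=2
Op 2: merge R0<->R3 -> R0=(0,0,0,0) R3=(0,0,0,0)
Op 3: inc R2 by 3 -> R2=(0,0,5,0) value=5
Op 4: inc R0 by 4 -> R0=(4,0,0,0) value=4
Op 5: merge R0<->R3 -> R0=(4,0,0,0) R3=(4,0,0,0)
Op 6: merge R1<->R2 -> R1=(0,0,5,0) R2=(0,0,5,0)
Op 7: inc R1 by 2 -> R1=(0,2,5,0) value=7
Op 8: inc R1 by 5 -> R1=(0,7,5,0) value=12
Op 9: merge R1<->R0 -> R1=(4,7,5,0) R0=(4,7,5,0)
Op 10: inc R2 by 2 -> R2=(0,0,7,0) value=7

Answer: 4 7 5 0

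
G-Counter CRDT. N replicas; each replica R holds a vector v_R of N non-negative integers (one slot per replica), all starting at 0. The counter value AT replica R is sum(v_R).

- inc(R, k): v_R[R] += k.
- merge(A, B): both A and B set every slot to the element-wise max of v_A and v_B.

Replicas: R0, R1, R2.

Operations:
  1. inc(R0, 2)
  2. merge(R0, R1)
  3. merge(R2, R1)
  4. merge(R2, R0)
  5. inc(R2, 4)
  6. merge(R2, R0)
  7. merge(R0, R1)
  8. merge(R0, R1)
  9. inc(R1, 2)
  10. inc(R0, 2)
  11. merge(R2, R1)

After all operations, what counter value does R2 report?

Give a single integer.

Answer: 8

Derivation:
Op 1: inc R0 by 2 -> R0=(2,0,0) value=2
Op 2: merge R0<->R1 -> R0=(2,0,0) R1=(2,0,0)
Op 3: merge R2<->R1 -> R2=(2,0,0) R1=(2,0,0)
Op 4: merge R2<->R0 -> R2=(2,0,0) R0=(2,0,0)
Op 5: inc R2 by 4 -> R2=(2,0,4) value=6
Op 6: merge R2<->R0 -> R2=(2,0,4) R0=(2,0,4)
Op 7: merge R0<->R1 -> R0=(2,0,4) R1=(2,0,4)
Op 8: merge R0<->R1 -> R0=(2,0,4) R1=(2,0,4)
Op 9: inc R1 by 2 -> R1=(2,2,4) value=8
Op 10: inc R0 by 2 -> R0=(4,0,4) value=8
Op 11: merge R2<->R1 -> R2=(2,2,4) R1=(2,2,4)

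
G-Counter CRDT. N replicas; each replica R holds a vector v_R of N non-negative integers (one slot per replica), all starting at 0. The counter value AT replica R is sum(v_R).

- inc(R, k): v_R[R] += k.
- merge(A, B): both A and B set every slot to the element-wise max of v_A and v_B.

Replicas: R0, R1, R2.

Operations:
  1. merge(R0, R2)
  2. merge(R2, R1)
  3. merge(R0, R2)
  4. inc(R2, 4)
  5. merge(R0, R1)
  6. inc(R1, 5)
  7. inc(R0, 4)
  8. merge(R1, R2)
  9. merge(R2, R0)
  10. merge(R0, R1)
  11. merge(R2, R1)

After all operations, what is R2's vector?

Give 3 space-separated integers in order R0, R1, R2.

Op 1: merge R0<->R2 -> R0=(0,0,0) R2=(0,0,0)
Op 2: merge R2<->R1 -> R2=(0,0,0) R1=(0,0,0)
Op 3: merge R0<->R2 -> R0=(0,0,0) R2=(0,0,0)
Op 4: inc R2 by 4 -> R2=(0,0,4) value=4
Op 5: merge R0<->R1 -> R0=(0,0,0) R1=(0,0,0)
Op 6: inc R1 by 5 -> R1=(0,5,0) value=5
Op 7: inc R0 by 4 -> R0=(4,0,0) value=4
Op 8: merge R1<->R2 -> R1=(0,5,4) R2=(0,5,4)
Op 9: merge R2<->R0 -> R2=(4,5,4) R0=(4,5,4)
Op 10: merge R0<->R1 -> R0=(4,5,4) R1=(4,5,4)
Op 11: merge R2<->R1 -> R2=(4,5,4) R1=(4,5,4)

Answer: 4 5 4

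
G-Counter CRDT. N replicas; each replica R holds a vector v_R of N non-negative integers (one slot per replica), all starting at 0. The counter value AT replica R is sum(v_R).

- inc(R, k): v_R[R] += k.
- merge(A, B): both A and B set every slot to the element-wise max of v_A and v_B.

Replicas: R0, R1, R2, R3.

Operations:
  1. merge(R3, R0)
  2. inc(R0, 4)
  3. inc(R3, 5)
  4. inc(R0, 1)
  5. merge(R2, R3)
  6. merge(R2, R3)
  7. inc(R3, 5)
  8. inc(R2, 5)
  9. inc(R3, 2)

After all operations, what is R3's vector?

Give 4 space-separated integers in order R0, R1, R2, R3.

Op 1: merge R3<->R0 -> R3=(0,0,0,0) R0=(0,0,0,0)
Op 2: inc R0 by 4 -> R0=(4,0,0,0) value=4
Op 3: inc R3 by 5 -> R3=(0,0,0,5) value=5
Op 4: inc R0 by 1 -> R0=(5,0,0,0) value=5
Op 5: merge R2<->R3 -> R2=(0,0,0,5) R3=(0,0,0,5)
Op 6: merge R2<->R3 -> R2=(0,0,0,5) R3=(0,0,0,5)
Op 7: inc R3 by 5 -> R3=(0,0,0,10) value=10
Op 8: inc R2 by 5 -> R2=(0,0,5,5) value=10
Op 9: inc R3 by 2 -> R3=(0,0,0,12) value=12

Answer: 0 0 0 12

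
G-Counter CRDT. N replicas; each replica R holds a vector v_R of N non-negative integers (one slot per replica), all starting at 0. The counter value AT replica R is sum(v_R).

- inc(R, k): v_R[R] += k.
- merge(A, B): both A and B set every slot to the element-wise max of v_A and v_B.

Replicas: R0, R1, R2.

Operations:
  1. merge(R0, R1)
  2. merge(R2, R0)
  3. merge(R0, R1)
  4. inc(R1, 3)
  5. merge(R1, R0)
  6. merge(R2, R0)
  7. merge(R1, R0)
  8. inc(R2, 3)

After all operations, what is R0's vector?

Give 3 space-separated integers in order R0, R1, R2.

Op 1: merge R0<->R1 -> R0=(0,0,0) R1=(0,0,0)
Op 2: merge R2<->R0 -> R2=(0,0,0) R0=(0,0,0)
Op 3: merge R0<->R1 -> R0=(0,0,0) R1=(0,0,0)
Op 4: inc R1 by 3 -> R1=(0,3,0) value=3
Op 5: merge R1<->R0 -> R1=(0,3,0) R0=(0,3,0)
Op 6: merge R2<->R0 -> R2=(0,3,0) R0=(0,3,0)
Op 7: merge R1<->R0 -> R1=(0,3,0) R0=(0,3,0)
Op 8: inc R2 by 3 -> R2=(0,3,3) value=6

Answer: 0 3 0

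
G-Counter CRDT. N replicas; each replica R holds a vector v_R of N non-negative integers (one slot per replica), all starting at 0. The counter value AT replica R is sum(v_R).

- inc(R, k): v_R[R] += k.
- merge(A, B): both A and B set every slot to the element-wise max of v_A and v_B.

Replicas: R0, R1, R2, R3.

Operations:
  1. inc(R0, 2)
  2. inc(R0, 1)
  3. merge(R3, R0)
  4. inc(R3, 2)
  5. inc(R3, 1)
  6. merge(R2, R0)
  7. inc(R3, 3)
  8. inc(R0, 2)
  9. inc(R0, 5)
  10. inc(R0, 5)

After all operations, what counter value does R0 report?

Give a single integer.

Answer: 15

Derivation:
Op 1: inc R0 by 2 -> R0=(2,0,0,0) value=2
Op 2: inc R0 by 1 -> R0=(3,0,0,0) value=3
Op 3: merge R3<->R0 -> R3=(3,0,0,0) R0=(3,0,0,0)
Op 4: inc R3 by 2 -> R3=(3,0,0,2) value=5
Op 5: inc R3 by 1 -> R3=(3,0,0,3) value=6
Op 6: merge R2<->R0 -> R2=(3,0,0,0) R0=(3,0,0,0)
Op 7: inc R3 by 3 -> R3=(3,0,0,6) value=9
Op 8: inc R0 by 2 -> R0=(5,0,0,0) value=5
Op 9: inc R0 by 5 -> R0=(10,0,0,0) value=10
Op 10: inc R0 by 5 -> R0=(15,0,0,0) value=15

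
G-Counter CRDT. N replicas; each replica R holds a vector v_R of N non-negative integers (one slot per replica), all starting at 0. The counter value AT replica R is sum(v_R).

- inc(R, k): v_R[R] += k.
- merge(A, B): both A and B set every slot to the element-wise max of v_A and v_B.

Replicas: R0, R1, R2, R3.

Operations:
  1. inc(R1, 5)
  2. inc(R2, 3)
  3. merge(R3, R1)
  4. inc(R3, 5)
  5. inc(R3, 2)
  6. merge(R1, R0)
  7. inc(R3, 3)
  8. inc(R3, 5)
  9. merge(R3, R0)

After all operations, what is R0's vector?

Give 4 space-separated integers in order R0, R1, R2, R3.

Op 1: inc R1 by 5 -> R1=(0,5,0,0) value=5
Op 2: inc R2 by 3 -> R2=(0,0,3,0) value=3
Op 3: merge R3<->R1 -> R3=(0,5,0,0) R1=(0,5,0,0)
Op 4: inc R3 by 5 -> R3=(0,5,0,5) value=10
Op 5: inc R3 by 2 -> R3=(0,5,0,7) value=12
Op 6: merge R1<->R0 -> R1=(0,5,0,0) R0=(0,5,0,0)
Op 7: inc R3 by 3 -> R3=(0,5,0,10) value=15
Op 8: inc R3 by 5 -> R3=(0,5,0,15) value=20
Op 9: merge R3<->R0 -> R3=(0,5,0,15) R0=(0,5,0,15)

Answer: 0 5 0 15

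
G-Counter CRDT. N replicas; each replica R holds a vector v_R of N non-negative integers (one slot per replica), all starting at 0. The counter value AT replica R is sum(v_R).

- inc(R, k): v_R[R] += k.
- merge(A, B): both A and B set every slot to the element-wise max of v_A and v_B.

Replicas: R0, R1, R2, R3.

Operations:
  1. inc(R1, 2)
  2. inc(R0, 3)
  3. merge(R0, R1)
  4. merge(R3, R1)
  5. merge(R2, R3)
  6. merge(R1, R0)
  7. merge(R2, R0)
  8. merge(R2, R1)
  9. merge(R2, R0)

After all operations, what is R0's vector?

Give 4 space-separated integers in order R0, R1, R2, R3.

Answer: 3 2 0 0

Derivation:
Op 1: inc R1 by 2 -> R1=(0,2,0,0) value=2
Op 2: inc R0 by 3 -> R0=(3,0,0,0) value=3
Op 3: merge R0<->R1 -> R0=(3,2,0,0) R1=(3,2,0,0)
Op 4: merge R3<->R1 -> R3=(3,2,0,0) R1=(3,2,0,0)
Op 5: merge R2<->R3 -> R2=(3,2,0,0) R3=(3,2,0,0)
Op 6: merge R1<->R0 -> R1=(3,2,0,0) R0=(3,2,0,0)
Op 7: merge R2<->R0 -> R2=(3,2,0,0) R0=(3,2,0,0)
Op 8: merge R2<->R1 -> R2=(3,2,0,0) R1=(3,2,0,0)
Op 9: merge R2<->R0 -> R2=(3,2,0,0) R0=(3,2,0,0)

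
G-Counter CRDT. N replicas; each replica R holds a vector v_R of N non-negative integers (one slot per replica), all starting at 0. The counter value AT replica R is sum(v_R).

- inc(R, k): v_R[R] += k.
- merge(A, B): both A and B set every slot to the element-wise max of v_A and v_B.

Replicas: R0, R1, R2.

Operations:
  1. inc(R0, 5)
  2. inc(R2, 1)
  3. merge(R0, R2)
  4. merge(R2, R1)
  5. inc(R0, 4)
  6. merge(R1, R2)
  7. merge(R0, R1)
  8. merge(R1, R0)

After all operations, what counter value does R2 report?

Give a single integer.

Answer: 6

Derivation:
Op 1: inc R0 by 5 -> R0=(5,0,0) value=5
Op 2: inc R2 by 1 -> R2=(0,0,1) value=1
Op 3: merge R0<->R2 -> R0=(5,0,1) R2=(5,0,1)
Op 4: merge R2<->R1 -> R2=(5,0,1) R1=(5,0,1)
Op 5: inc R0 by 4 -> R0=(9,0,1) value=10
Op 6: merge R1<->R2 -> R1=(5,0,1) R2=(5,0,1)
Op 7: merge R0<->R1 -> R0=(9,0,1) R1=(9,0,1)
Op 8: merge R1<->R0 -> R1=(9,0,1) R0=(9,0,1)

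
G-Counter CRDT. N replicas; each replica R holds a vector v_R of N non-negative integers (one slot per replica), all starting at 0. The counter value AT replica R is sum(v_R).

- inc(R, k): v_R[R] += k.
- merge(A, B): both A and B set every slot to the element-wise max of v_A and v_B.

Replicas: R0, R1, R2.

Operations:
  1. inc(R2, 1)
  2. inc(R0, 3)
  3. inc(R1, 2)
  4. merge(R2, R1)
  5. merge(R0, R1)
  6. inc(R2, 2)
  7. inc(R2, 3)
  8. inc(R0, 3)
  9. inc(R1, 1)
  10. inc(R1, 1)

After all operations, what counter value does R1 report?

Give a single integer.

Op 1: inc R2 by 1 -> R2=(0,0,1) value=1
Op 2: inc R0 by 3 -> R0=(3,0,0) value=3
Op 3: inc R1 by 2 -> R1=(0,2,0) value=2
Op 4: merge R2<->R1 -> R2=(0,2,1) R1=(0,2,1)
Op 5: merge R0<->R1 -> R0=(3,2,1) R1=(3,2,1)
Op 6: inc R2 by 2 -> R2=(0,2,3) value=5
Op 7: inc R2 by 3 -> R2=(0,2,6) value=8
Op 8: inc R0 by 3 -> R0=(6,2,1) value=9
Op 9: inc R1 by 1 -> R1=(3,3,1) value=7
Op 10: inc R1 by 1 -> R1=(3,4,1) value=8

Answer: 8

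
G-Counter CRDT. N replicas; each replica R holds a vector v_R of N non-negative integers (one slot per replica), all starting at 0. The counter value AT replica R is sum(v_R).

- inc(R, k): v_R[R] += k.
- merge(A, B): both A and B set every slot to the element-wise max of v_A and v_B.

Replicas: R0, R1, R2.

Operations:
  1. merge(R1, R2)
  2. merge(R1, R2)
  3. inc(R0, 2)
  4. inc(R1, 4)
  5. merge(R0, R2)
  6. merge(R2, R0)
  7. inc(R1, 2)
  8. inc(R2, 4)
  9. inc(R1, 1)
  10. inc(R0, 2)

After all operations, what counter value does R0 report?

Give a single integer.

Answer: 4

Derivation:
Op 1: merge R1<->R2 -> R1=(0,0,0) R2=(0,0,0)
Op 2: merge R1<->R2 -> R1=(0,0,0) R2=(0,0,0)
Op 3: inc R0 by 2 -> R0=(2,0,0) value=2
Op 4: inc R1 by 4 -> R1=(0,4,0) value=4
Op 5: merge R0<->R2 -> R0=(2,0,0) R2=(2,0,0)
Op 6: merge R2<->R0 -> R2=(2,0,0) R0=(2,0,0)
Op 7: inc R1 by 2 -> R1=(0,6,0) value=6
Op 8: inc R2 by 4 -> R2=(2,0,4) value=6
Op 9: inc R1 by 1 -> R1=(0,7,0) value=7
Op 10: inc R0 by 2 -> R0=(4,0,0) value=4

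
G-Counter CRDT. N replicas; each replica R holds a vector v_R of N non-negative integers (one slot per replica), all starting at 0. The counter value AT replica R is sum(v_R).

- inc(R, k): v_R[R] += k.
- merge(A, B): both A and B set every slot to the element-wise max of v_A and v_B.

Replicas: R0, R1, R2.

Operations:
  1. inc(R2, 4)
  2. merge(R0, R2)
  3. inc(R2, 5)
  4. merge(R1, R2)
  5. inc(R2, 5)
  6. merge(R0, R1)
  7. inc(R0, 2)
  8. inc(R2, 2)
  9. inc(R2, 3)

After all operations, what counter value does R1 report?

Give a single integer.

Op 1: inc R2 by 4 -> R2=(0,0,4) value=4
Op 2: merge R0<->R2 -> R0=(0,0,4) R2=(0,0,4)
Op 3: inc R2 by 5 -> R2=(0,0,9) value=9
Op 4: merge R1<->R2 -> R1=(0,0,9) R2=(0,0,9)
Op 5: inc R2 by 5 -> R2=(0,0,14) value=14
Op 6: merge R0<->R1 -> R0=(0,0,9) R1=(0,0,9)
Op 7: inc R0 by 2 -> R0=(2,0,9) value=11
Op 8: inc R2 by 2 -> R2=(0,0,16) value=16
Op 9: inc R2 by 3 -> R2=(0,0,19) value=19

Answer: 9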